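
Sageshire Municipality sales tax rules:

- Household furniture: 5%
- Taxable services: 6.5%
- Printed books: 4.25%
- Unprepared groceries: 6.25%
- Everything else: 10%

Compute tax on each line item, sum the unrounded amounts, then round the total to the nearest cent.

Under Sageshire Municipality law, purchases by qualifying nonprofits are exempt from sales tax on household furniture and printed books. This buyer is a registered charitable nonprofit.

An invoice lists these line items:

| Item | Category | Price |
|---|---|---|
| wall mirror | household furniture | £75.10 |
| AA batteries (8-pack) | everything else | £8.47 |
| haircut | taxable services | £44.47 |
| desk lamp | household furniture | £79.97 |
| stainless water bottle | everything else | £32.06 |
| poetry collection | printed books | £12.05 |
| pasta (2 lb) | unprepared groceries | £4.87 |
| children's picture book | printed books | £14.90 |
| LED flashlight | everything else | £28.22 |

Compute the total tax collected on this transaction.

Wall mirror £75.10: household furniture, buyer-exempt → 0% → £0.00
AA batteries (8-pack) £8.47: everything else → 10% → £0.847
Haircut £44.47: taxable services → 6.5% → £2.89055
Desk lamp £79.97: household furniture, buyer-exempt → 0% → £0.00
Stainless water bottle £32.06: everything else → 10% → £3.206
Poetry collection £12.05: printed books, buyer-exempt → 0% → £0.00
Pasta (2 lb) £4.87: unprepared groceries → 6.25% → £0.304375
Children's picture book £14.90: printed books, buyer-exempt → 0% → £0.00
LED flashlight £28.22: everything else → 10% → £2.822
Unrounded tax sum = £10.069925 → £10.07

£10.07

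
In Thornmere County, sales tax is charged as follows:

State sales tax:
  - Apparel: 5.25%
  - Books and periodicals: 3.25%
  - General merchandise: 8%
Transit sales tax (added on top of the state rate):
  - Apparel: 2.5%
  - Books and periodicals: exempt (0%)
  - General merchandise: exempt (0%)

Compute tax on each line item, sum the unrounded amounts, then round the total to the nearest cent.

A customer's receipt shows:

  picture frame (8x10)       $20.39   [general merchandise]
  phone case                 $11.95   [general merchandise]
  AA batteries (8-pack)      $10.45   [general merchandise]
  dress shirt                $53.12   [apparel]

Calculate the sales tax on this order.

$7.54

Picture frame (8x10) $20.39: general merchandise → 8% + 0% transit = 8% → $1.6312
Phone case $11.95: general merchandise → 8% + 0% transit = 8% → $0.956
AA batteries (8-pack) $10.45: general merchandise → 8% + 0% transit = 8% → $0.836
Dress shirt $53.12: apparel → 5.25% + 2.5% transit = 7.75% → $4.1168
Unrounded tax sum = $7.54 → $7.54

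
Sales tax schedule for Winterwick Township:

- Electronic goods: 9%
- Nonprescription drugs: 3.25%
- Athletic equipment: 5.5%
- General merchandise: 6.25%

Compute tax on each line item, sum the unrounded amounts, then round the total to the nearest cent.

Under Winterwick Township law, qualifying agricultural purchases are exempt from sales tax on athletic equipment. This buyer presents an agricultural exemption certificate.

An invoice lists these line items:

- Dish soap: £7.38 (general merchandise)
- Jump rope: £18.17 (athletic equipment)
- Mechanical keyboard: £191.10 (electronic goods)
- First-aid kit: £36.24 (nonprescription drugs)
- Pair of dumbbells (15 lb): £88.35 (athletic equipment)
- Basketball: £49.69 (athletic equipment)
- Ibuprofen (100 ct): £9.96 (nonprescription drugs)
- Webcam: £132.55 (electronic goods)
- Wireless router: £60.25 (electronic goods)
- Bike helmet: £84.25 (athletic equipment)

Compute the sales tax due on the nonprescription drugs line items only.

First-aid kit £36.24: nonprescription drugs → 3.25% → £1.1778
Ibuprofen (100 ct) £9.96: nonprescription drugs → 3.25% → £0.3237
Tax on nonprescription drugs: unrounded sum = £1.5015 → £1.50

£1.50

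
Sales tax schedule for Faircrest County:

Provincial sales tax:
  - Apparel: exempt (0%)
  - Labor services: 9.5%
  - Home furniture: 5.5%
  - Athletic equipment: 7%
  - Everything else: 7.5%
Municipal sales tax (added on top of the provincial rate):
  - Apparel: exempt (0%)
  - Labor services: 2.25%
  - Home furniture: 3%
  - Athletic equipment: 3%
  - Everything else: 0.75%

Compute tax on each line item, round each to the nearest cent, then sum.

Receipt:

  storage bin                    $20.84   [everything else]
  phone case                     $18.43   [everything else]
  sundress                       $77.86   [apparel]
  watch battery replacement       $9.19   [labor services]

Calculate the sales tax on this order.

Storage bin $20.84: everything else → 7.5% + 0.75% municipal = 8.25% → $1.72
Phone case $18.43: everything else → 7.5% + 0.75% municipal = 8.25% → $1.52
Sundress $77.86: apparel → 0% + 0% municipal = 0% → $0.00
Watch battery replacement $9.19: labor services → 9.5% + 2.25% municipal = 11.75% → $1.08
Total tax = $1.72 + $1.52 + $1.08 = $4.32

$4.32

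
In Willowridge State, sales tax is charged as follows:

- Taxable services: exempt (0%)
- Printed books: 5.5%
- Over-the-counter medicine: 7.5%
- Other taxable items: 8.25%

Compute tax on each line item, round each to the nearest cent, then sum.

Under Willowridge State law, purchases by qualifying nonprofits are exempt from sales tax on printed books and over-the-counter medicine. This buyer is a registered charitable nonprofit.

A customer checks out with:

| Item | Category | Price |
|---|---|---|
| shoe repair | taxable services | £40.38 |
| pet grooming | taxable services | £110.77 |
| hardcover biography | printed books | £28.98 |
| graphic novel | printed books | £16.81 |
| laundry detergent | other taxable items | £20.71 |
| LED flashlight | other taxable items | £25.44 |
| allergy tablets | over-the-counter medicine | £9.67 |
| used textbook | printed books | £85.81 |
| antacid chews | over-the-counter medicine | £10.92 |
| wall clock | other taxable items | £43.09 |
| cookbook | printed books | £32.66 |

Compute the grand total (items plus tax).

Shoe repair £40.38: taxable services → 0% → £0.00
Pet grooming £110.77: taxable services → 0% → £0.00
Hardcover biography £28.98: printed books, buyer-exempt → 0% → £0.00
Graphic novel £16.81: printed books, buyer-exempt → 0% → £0.00
Laundry detergent £20.71: other taxable items → 8.25% → £1.71
LED flashlight £25.44: other taxable items → 8.25% → £2.10
Allergy tablets £9.67: over-the-counter medicine, buyer-exempt → 0% → £0.00
Used textbook £85.81: printed books, buyer-exempt → 0% → £0.00
Antacid chews £10.92: over-the-counter medicine, buyer-exempt → 0% → £0.00
Wall clock £43.09: other taxable items → 8.25% → £3.55
Cookbook £32.66: printed books, buyer-exempt → 0% → £0.00
Subtotal = £425.24; tax = £7.36; total due = £432.60

£432.60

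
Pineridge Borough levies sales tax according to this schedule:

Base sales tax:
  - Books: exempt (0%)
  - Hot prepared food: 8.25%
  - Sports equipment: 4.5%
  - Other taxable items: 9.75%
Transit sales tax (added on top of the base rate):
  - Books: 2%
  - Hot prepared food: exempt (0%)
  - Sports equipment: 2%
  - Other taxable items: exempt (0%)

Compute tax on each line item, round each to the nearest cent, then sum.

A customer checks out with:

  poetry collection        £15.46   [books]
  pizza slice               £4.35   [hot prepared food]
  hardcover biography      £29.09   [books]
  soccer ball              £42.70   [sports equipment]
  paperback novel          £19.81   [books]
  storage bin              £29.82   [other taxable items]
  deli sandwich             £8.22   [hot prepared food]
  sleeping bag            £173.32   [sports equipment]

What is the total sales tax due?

£19.29

Poetry collection £15.46: books → 0% + 2% transit = 2% → £0.31
Pizza slice £4.35: hot prepared food → 8.25% + 0% transit = 8.25% → £0.36
Hardcover biography £29.09: books → 0% + 2% transit = 2% → £0.58
Soccer ball £42.70: sports equipment → 4.5% + 2% transit = 6.5% → £2.78
Paperback novel £19.81: books → 0% + 2% transit = 2% → £0.40
Storage bin £29.82: other taxable items → 9.75% + 0% transit = 9.75% → £2.91
Deli sandwich £8.22: hot prepared food → 8.25% + 0% transit = 8.25% → £0.68
Sleeping bag £173.32: sports equipment → 4.5% + 2% transit = 6.5% → £11.27
Total tax = £0.31 + £0.36 + £0.58 + £2.78 + £0.40 + £2.91 + £0.68 + £11.27 = £19.29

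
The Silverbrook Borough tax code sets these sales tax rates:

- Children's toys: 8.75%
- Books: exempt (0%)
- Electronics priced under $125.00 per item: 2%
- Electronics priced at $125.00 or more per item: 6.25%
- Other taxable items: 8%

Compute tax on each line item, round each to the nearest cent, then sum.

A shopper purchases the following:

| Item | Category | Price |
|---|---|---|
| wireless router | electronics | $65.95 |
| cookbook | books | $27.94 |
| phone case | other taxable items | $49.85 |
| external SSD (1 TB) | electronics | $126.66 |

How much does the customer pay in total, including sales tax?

Wireless router $65.95: electronics, under $125.00 → 2% → $1.32
Cookbook $27.94: books → 0% → $0.00
Phone case $49.85: other taxable items → 8% → $3.99
External SSD (1 TB) $126.66: electronics, $125.00 or more → 6.25% → $7.92
Subtotal = $270.40; tax = $13.23; total due = $283.63

$283.63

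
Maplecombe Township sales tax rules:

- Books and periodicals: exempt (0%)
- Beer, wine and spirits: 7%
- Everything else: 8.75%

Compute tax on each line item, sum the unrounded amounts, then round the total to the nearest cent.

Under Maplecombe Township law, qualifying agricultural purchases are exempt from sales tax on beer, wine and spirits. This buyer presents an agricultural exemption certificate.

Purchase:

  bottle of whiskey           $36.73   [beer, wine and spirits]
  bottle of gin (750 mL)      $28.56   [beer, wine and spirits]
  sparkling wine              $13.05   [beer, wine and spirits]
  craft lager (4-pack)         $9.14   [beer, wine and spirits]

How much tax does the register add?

$0.00

Bottle of whiskey $36.73: beer, wine and spirits, buyer-exempt → 0% → $0.00
Bottle of gin (750 mL) $28.56: beer, wine and spirits, buyer-exempt → 0% → $0.00
Sparkling wine $13.05: beer, wine and spirits, buyer-exempt → 0% → $0.00
Craft lager (4-pack) $9.14: beer, wine and spirits, buyer-exempt → 0% → $0.00
Unrounded tax sum = $0.00 → $0.00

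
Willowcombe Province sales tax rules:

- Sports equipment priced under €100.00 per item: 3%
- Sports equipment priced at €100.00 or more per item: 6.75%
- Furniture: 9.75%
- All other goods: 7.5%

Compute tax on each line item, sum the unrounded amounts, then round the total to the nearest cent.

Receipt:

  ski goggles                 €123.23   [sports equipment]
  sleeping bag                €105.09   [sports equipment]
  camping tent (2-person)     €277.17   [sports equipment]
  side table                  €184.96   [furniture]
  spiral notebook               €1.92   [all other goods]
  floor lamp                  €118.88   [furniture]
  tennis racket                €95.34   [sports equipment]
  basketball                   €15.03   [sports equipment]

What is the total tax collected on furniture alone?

€29.62

Side table €184.96: furniture → 9.75% → €18.0336
Floor lamp €118.88: furniture → 9.75% → €11.5908
Tax on furniture: unrounded sum = €29.6244 → €29.62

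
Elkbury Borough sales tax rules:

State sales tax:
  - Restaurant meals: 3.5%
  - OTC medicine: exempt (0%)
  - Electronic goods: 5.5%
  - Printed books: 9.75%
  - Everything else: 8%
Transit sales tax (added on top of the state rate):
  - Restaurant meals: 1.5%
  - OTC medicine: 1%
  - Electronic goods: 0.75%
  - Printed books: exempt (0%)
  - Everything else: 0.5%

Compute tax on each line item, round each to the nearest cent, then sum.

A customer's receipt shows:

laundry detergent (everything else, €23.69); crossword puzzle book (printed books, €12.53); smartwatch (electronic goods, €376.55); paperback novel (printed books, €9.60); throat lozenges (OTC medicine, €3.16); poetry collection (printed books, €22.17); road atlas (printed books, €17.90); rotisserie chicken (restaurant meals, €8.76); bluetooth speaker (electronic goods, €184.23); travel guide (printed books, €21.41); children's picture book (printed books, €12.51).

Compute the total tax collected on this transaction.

€46.90

Laundry detergent €23.69: everything else → 8% + 0.5% transit = 8.5% → €2.01
Crossword puzzle book €12.53: printed books → 9.75% + 0% transit = 9.75% → €1.22
Smartwatch €376.55: electronic goods → 5.5% + 0.75% transit = 6.25% → €23.53
Paperback novel €9.60: printed books → 9.75% + 0% transit = 9.75% → €0.94
Throat lozenges €3.16: OTC medicine → 0% + 1% transit = 1% → €0.03
Poetry collection €22.17: printed books → 9.75% + 0% transit = 9.75% → €2.16
Road atlas €17.90: printed books → 9.75% + 0% transit = 9.75% → €1.75
Rotisserie chicken €8.76: restaurant meals → 3.5% + 1.5% transit = 5% → €0.44
Bluetooth speaker €184.23: electronic goods → 5.5% + 0.75% transit = 6.25% → €11.51
Travel guide €21.41: printed books → 9.75% + 0% transit = 9.75% → €2.09
Children's picture book €12.51: printed books → 9.75% + 0% transit = 9.75% → €1.22
Total tax = €2.01 + €1.22 + €23.53 + €0.94 + €0.03 + €2.16 + €1.75 + €0.44 + €11.51 + €2.09 + €1.22 = €46.90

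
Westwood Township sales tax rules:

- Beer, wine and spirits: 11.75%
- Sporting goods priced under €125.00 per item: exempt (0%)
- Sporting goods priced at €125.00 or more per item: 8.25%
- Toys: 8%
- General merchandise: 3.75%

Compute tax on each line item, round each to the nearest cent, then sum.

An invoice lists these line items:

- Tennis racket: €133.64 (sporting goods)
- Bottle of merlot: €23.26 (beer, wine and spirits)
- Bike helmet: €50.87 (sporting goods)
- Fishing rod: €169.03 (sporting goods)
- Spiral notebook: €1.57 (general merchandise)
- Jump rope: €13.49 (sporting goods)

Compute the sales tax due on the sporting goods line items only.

Tennis racket €133.64: sporting goods, €125.00 or more → 8.25% → €11.03
Bike helmet €50.87: sporting goods, under €125.00 → 0% → €0.00
Fishing rod €169.03: sporting goods, €125.00 or more → 8.25% → €13.94
Jump rope €13.49: sporting goods, under €125.00 → 0% → €0.00
Tax on sporting goods = €11.03 + €0.00 + €13.94 + €0.00 = €24.97

€24.97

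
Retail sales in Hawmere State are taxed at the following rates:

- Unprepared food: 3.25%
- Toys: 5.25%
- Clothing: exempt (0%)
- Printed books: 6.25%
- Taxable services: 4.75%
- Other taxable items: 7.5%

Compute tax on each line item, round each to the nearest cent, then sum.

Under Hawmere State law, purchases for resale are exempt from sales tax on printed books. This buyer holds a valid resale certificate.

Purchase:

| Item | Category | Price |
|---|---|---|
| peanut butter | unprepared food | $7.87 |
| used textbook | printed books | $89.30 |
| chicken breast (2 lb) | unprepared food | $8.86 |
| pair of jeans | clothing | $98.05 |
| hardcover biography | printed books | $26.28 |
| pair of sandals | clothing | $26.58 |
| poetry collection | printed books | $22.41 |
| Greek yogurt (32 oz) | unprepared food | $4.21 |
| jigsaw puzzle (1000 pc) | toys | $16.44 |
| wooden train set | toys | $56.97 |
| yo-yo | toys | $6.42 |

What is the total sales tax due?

$4.88

Peanut butter $7.87: unprepared food → 3.25% → $0.26
Used textbook $89.30: printed books, buyer-exempt → 0% → $0.00
Chicken breast (2 lb) $8.86: unprepared food → 3.25% → $0.29
Pair of jeans $98.05: clothing → 0% → $0.00
Hardcover biography $26.28: printed books, buyer-exempt → 0% → $0.00
Pair of sandals $26.58: clothing → 0% → $0.00
Poetry collection $22.41: printed books, buyer-exempt → 0% → $0.00
Greek yogurt (32 oz) $4.21: unprepared food → 3.25% → $0.14
Jigsaw puzzle (1000 pc) $16.44: toys → 5.25% → $0.86
Wooden train set $56.97: toys → 5.25% → $2.99
Yo-yo $6.42: toys → 5.25% → $0.34
Total tax = $0.26 + $0.29 + $0.14 + $0.86 + $2.99 + $0.34 = $4.88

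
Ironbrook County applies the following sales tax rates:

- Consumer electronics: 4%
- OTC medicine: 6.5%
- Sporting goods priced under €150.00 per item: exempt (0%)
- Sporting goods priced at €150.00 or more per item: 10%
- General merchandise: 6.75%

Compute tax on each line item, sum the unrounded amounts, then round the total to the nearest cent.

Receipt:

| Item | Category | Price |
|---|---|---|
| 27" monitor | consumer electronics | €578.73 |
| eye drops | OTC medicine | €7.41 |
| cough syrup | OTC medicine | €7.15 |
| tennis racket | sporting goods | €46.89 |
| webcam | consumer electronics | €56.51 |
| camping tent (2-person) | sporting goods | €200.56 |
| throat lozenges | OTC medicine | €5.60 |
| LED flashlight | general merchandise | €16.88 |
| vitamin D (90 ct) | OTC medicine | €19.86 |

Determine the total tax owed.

27" monitor €578.73: consumer electronics → 4% → €23.1492
Eye drops €7.41: OTC medicine → 6.5% → €0.48165
Cough syrup €7.15: OTC medicine → 6.5% → €0.46475
Tennis racket €46.89: sporting goods, under €150.00 → 0% → €0.00
Webcam €56.51: consumer electronics → 4% → €2.2604
Camping tent (2-person) €200.56: sporting goods, €150.00 or more → 10% → €20.056
Throat lozenges €5.60: OTC medicine → 6.5% → €0.364
LED flashlight €16.88: general merchandise → 6.75% → €1.1394
Vitamin D (90 ct) €19.86: OTC medicine → 6.5% → €1.2909
Unrounded tax sum = €49.2063 → €49.21

€49.21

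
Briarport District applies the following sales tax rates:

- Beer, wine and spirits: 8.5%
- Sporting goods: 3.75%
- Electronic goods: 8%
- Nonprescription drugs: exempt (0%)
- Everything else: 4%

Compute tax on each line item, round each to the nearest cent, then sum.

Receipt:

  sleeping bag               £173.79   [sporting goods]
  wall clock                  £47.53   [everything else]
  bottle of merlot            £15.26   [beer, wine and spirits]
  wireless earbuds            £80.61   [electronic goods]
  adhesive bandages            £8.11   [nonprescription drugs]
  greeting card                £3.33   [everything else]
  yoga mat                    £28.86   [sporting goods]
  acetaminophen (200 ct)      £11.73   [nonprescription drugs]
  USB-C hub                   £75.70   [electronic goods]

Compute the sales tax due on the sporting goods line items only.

Sleeping bag £173.79: sporting goods → 3.75% → £6.52
Yoga mat £28.86: sporting goods → 3.75% → £1.08
Tax on sporting goods = £6.52 + £1.08 = £7.60

£7.60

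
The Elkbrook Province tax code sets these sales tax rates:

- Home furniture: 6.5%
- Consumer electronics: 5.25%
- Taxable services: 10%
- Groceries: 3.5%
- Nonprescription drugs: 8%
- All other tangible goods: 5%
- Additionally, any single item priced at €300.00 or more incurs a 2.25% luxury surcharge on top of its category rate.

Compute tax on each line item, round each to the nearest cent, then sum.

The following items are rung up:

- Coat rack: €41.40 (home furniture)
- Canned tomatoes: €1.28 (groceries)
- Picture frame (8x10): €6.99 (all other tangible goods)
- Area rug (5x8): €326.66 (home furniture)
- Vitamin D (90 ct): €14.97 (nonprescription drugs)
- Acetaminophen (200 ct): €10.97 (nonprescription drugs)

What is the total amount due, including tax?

€436.01

Coat rack €41.40: home furniture → 6.5% → €2.69
Canned tomatoes €1.28: groceries → 3.5% → €0.04
Picture frame (8x10) €6.99: all other tangible goods → 5% → €0.35
Area rug (5x8) €326.66: home furniture → 6.5% + 2.25% surcharge = 8.75% → €28.58
Vitamin D (90 ct) €14.97: nonprescription drugs → 8% → €1.20
Acetaminophen (200 ct) €10.97: nonprescription drugs → 8% → €0.88
Subtotal = €402.27; tax = €33.74; total due = €436.01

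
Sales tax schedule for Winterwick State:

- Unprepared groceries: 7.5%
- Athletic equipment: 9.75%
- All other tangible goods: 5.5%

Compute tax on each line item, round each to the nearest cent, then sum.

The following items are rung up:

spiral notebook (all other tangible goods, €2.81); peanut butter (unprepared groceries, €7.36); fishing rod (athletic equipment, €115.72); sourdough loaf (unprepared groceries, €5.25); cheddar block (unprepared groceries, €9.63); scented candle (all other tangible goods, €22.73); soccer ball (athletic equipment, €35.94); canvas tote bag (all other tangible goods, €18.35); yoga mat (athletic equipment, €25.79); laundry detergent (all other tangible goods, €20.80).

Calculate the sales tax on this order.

Spiral notebook €2.81: all other tangible goods → 5.5% → €0.15
Peanut butter €7.36: unprepared groceries → 7.5% → €0.55
Fishing rod €115.72: athletic equipment → 9.75% → €11.28
Sourdough loaf €5.25: unprepared groceries → 7.5% → €0.39
Cheddar block €9.63: unprepared groceries → 7.5% → €0.72
Scented candle €22.73: all other tangible goods → 5.5% → €1.25
Soccer ball €35.94: athletic equipment → 9.75% → €3.50
Canvas tote bag €18.35: all other tangible goods → 5.5% → €1.01
Yoga mat €25.79: athletic equipment → 9.75% → €2.51
Laundry detergent €20.80: all other tangible goods → 5.5% → €1.14
Total tax = €0.15 + €0.55 + €11.28 + €0.39 + €0.72 + €1.25 + €3.50 + €1.01 + €2.51 + €1.14 = €22.50

€22.50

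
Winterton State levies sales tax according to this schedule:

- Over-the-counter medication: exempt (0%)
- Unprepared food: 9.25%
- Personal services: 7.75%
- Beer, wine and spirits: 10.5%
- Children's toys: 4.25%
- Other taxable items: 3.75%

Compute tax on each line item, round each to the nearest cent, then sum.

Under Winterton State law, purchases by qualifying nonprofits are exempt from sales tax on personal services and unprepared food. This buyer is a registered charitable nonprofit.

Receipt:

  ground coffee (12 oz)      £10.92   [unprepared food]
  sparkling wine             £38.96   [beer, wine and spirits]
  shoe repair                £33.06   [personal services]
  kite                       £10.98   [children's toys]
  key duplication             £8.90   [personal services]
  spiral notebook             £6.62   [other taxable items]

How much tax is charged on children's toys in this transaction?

Kite £10.98: children's toys → 4.25% → £0.47
Tax on children's toys = £0.47

£0.47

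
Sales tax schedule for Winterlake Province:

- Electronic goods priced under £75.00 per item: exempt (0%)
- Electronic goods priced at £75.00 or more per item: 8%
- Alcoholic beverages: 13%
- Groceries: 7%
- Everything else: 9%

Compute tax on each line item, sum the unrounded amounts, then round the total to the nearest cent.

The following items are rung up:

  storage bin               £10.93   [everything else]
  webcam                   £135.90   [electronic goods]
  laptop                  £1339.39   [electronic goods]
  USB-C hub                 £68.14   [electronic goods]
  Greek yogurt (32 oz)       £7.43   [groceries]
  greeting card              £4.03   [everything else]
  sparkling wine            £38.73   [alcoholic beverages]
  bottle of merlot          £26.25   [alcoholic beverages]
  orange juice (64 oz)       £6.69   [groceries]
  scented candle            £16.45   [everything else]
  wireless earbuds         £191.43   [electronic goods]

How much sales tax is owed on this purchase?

Storage bin £10.93: everything else → 9% → £0.9837
Webcam £135.90: electronic goods, £75.00 or more → 8% → £10.872
Laptop £1339.39: electronic goods, £75.00 or more → 8% → £107.1512
USB-C hub £68.14: electronic goods, under £75.00 → 0% → £0.00
Greek yogurt (32 oz) £7.43: groceries → 7% → £0.5201
Greeting card £4.03: everything else → 9% → £0.3627
Sparkling wine £38.73: alcoholic beverages → 13% → £5.0349
Bottle of merlot £26.25: alcoholic beverages → 13% → £3.4125
Orange juice (64 oz) £6.69: groceries → 7% → £0.4683
Scented candle £16.45: everything else → 9% → £1.4805
Wireless earbuds £191.43: electronic goods, £75.00 or more → 8% → £15.3144
Unrounded tax sum = £145.6003 → £145.60

£145.60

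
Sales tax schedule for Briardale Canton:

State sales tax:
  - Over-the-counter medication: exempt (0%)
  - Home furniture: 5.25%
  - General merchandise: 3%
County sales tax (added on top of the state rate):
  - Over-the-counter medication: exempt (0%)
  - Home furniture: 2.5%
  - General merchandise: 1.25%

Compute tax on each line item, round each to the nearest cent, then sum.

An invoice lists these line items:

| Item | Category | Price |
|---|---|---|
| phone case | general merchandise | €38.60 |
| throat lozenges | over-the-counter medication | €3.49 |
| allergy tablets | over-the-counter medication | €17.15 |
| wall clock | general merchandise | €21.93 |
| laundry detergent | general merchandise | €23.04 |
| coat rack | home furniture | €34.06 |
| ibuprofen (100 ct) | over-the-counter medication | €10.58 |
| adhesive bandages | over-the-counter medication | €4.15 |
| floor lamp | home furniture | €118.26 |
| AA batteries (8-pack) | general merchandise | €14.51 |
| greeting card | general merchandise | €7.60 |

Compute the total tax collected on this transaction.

Phone case €38.60: general merchandise → 3% + 1.25% county = 4.25% → €1.64
Throat lozenges €3.49: over-the-counter medication → 0% + 0% county = 0% → €0.00
Allergy tablets €17.15: over-the-counter medication → 0% + 0% county = 0% → €0.00
Wall clock €21.93: general merchandise → 3% + 1.25% county = 4.25% → €0.93
Laundry detergent €23.04: general merchandise → 3% + 1.25% county = 4.25% → €0.98
Coat rack €34.06: home furniture → 5.25% + 2.5% county = 7.75% → €2.64
Ibuprofen (100 ct) €10.58: over-the-counter medication → 0% + 0% county = 0% → €0.00
Adhesive bandages €4.15: over-the-counter medication → 0% + 0% county = 0% → €0.00
Floor lamp €118.26: home furniture → 5.25% + 2.5% county = 7.75% → €9.17
AA batteries (8-pack) €14.51: general merchandise → 3% + 1.25% county = 4.25% → €0.62
Greeting card €7.60: general merchandise → 3% + 1.25% county = 4.25% → €0.32
Total tax = €1.64 + €0.93 + €0.98 + €2.64 + €9.17 + €0.62 + €0.32 = €16.30

€16.30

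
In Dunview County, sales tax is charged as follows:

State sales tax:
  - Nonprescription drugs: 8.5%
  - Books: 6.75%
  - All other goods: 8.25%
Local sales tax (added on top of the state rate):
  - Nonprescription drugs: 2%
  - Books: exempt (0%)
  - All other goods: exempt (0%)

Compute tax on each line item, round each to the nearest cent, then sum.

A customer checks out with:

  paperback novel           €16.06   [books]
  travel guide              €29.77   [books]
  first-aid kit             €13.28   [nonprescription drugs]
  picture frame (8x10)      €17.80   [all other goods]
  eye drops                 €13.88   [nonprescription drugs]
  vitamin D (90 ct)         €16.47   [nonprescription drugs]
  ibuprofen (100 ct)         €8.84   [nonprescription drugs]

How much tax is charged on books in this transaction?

€3.09

Paperback novel €16.06: books → 6.75% + 0% local = 6.75% → €1.08
Travel guide €29.77: books → 6.75% + 0% local = 6.75% → €2.01
Tax on books = €1.08 + €2.01 = €3.09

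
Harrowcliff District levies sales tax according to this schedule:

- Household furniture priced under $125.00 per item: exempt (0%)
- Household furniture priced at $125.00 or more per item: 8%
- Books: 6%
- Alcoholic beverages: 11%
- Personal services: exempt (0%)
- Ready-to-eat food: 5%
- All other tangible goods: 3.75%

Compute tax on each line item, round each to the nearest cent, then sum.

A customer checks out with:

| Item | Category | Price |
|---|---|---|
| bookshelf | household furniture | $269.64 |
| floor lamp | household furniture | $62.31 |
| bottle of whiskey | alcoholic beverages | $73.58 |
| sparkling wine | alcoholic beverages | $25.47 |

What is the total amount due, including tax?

Bookshelf $269.64: household furniture, $125.00 or more → 8% → $21.57
Floor lamp $62.31: household furniture, under $125.00 → 0% → $0.00
Bottle of whiskey $73.58: alcoholic beverages → 11% → $8.09
Sparkling wine $25.47: alcoholic beverages → 11% → $2.80
Subtotal = $431.00; tax = $32.46; total due = $463.46

$463.46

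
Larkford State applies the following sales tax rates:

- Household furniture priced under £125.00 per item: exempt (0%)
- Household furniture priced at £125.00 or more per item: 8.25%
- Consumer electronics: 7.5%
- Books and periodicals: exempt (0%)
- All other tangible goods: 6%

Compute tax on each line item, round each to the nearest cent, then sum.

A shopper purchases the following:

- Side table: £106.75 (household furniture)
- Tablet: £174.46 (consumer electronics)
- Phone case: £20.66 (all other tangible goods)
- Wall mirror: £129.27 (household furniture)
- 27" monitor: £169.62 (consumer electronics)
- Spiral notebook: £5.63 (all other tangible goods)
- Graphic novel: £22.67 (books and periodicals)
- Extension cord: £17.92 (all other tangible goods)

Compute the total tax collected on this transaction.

£39.12

Side table £106.75: household furniture, under £125.00 → 0% → £0.00
Tablet £174.46: consumer electronics → 7.5% → £13.08
Phone case £20.66: all other tangible goods → 6% → £1.24
Wall mirror £129.27: household furniture, £125.00 or more → 8.25% → £10.66
27" monitor £169.62: consumer electronics → 7.5% → £12.72
Spiral notebook £5.63: all other tangible goods → 6% → £0.34
Graphic novel £22.67: books and periodicals → 0% → £0.00
Extension cord £17.92: all other tangible goods → 6% → £1.08
Total tax = £13.08 + £1.24 + £10.66 + £12.72 + £0.34 + £1.08 = £39.12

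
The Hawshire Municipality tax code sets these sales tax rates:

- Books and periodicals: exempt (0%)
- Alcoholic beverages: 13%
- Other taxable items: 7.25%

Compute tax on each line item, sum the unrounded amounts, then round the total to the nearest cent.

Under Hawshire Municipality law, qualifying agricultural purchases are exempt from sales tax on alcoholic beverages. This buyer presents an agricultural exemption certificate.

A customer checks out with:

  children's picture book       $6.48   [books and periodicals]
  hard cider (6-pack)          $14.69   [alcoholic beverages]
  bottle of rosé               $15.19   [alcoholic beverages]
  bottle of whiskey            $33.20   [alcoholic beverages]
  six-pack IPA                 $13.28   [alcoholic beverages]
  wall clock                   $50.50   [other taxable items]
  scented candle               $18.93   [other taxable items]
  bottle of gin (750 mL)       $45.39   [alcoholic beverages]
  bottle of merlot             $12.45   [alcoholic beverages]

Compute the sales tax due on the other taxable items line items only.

Wall clock $50.50: other taxable items → 7.25% → $3.66125
Scented candle $18.93: other taxable items → 7.25% → $1.372425
Tax on other taxable items: unrounded sum = $5.033675 → $5.03

$5.03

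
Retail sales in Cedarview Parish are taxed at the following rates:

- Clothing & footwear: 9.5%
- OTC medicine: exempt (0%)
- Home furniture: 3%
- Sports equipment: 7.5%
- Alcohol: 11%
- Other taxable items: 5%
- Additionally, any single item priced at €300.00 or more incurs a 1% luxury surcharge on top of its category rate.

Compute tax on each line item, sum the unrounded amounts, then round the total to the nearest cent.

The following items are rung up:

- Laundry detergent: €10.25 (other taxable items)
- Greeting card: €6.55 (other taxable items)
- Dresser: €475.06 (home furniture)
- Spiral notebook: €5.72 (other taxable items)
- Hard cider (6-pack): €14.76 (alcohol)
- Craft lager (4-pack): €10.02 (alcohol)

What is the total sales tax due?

Laundry detergent €10.25: other taxable items → 5% → €0.5125
Greeting card €6.55: other taxable items → 5% → €0.3275
Dresser €475.06: home furniture → 3% + 1% surcharge = 4% → €19.0024
Spiral notebook €5.72: other taxable items → 5% → €0.286
Hard cider (6-pack) €14.76: alcohol → 11% → €1.6236
Craft lager (4-pack) €10.02: alcohol → 11% → €1.1022
Unrounded tax sum = €22.8542 → €22.85

€22.85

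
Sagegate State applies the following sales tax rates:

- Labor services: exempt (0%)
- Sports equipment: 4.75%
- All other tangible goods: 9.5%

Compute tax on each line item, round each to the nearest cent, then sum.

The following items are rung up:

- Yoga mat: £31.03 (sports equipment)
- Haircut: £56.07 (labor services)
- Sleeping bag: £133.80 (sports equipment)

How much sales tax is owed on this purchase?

Yoga mat £31.03: sports equipment → 4.75% → £1.47
Haircut £56.07: labor services → 0% → £0.00
Sleeping bag £133.80: sports equipment → 4.75% → £6.36
Total tax = £1.47 + £6.36 = £7.83

£7.83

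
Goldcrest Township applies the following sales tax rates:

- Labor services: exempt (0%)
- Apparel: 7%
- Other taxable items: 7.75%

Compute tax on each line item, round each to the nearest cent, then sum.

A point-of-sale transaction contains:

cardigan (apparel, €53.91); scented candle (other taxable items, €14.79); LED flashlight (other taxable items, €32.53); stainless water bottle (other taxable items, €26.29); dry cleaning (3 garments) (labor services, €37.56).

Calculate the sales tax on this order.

€9.48

Cardigan €53.91: apparel → 7% → €3.77
Scented candle €14.79: other taxable items → 7.75% → €1.15
LED flashlight €32.53: other taxable items → 7.75% → €2.52
Stainless water bottle €26.29: other taxable items → 7.75% → €2.04
Dry cleaning (3 garments) €37.56: labor services → 0% → €0.00
Total tax = €3.77 + €1.15 + €2.52 + €2.04 = €9.48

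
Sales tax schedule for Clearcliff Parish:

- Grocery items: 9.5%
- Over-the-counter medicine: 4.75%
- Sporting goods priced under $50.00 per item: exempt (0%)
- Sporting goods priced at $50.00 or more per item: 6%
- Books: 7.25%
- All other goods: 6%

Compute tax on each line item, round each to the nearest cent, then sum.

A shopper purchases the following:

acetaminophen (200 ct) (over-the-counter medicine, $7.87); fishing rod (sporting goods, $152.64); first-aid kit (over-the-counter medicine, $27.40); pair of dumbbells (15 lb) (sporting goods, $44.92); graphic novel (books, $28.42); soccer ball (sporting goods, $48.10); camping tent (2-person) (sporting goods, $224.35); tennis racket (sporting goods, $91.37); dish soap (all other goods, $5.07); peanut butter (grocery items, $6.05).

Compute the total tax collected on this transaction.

$32.70

Acetaminophen (200 ct) $7.87: over-the-counter medicine → 4.75% → $0.37
Fishing rod $152.64: sporting goods, $50.00 or more → 6% → $9.16
First-aid kit $27.40: over-the-counter medicine → 4.75% → $1.30
Pair of dumbbells (15 lb) $44.92: sporting goods, under $50.00 → 0% → $0.00
Graphic novel $28.42: books → 7.25% → $2.06
Soccer ball $48.10: sporting goods, under $50.00 → 0% → $0.00
Camping tent (2-person) $224.35: sporting goods, $50.00 or more → 6% → $13.46
Tennis racket $91.37: sporting goods, $50.00 or more → 6% → $5.48
Dish soap $5.07: all other goods → 6% → $0.30
Peanut butter $6.05: grocery items → 9.5% → $0.57
Total tax = $0.37 + $9.16 + $1.30 + $2.06 + $13.46 + $5.48 + $0.30 + $0.57 = $32.70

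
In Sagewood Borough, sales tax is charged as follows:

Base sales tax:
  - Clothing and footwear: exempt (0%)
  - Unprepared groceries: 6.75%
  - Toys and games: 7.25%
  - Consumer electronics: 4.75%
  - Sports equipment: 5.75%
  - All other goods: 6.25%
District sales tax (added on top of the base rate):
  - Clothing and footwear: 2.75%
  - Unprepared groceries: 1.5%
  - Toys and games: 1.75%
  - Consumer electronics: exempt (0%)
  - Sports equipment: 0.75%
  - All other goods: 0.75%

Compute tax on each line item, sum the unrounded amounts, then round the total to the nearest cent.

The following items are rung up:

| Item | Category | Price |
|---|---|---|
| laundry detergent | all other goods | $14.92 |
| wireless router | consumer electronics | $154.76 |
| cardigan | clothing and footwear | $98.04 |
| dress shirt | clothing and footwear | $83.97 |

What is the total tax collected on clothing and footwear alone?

Cardigan $98.04: clothing and footwear → 0% + 2.75% district = 2.75% → $2.6961
Dress shirt $83.97: clothing and footwear → 0% + 2.75% district = 2.75% → $2.309175
Tax on clothing and footwear: unrounded sum = $5.005275 → $5.01

$5.01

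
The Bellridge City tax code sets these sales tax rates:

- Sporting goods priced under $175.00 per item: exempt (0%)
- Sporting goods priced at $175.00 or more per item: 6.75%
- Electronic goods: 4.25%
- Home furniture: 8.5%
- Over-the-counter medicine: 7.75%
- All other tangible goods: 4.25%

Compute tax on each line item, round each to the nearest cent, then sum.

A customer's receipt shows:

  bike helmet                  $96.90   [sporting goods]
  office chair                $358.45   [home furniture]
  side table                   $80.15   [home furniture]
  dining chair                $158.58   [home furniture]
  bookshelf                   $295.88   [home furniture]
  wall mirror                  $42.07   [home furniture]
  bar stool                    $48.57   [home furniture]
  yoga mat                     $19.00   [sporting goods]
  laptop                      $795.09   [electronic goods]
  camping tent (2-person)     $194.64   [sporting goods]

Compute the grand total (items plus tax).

Bike helmet $96.90: sporting goods, under $175.00 → 0% → $0.00
Office chair $358.45: home furniture → 8.5% → $30.47
Side table $80.15: home furniture → 8.5% → $6.81
Dining chair $158.58: home furniture → 8.5% → $13.48
Bookshelf $295.88: home furniture → 8.5% → $25.15
Wall mirror $42.07: home furniture → 8.5% → $3.58
Bar stool $48.57: home furniture → 8.5% → $4.13
Yoga mat $19.00: sporting goods, under $175.00 → 0% → $0.00
Laptop $795.09: electronic goods → 4.25% → $33.79
Camping tent (2-person) $194.64: sporting goods, $175.00 or more → 6.75% → $13.14
Subtotal = $2089.33; tax = $130.55; total due = $2219.88

$2219.88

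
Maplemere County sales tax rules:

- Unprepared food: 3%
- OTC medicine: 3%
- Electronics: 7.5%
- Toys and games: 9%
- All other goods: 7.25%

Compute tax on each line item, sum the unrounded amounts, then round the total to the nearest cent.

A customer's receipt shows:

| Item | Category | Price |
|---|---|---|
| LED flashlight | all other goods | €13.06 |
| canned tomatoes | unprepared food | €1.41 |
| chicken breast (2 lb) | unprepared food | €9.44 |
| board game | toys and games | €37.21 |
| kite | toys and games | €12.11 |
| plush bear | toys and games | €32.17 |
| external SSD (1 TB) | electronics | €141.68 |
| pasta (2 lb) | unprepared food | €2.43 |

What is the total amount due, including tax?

€268.82

LED flashlight €13.06: all other goods → 7.25% → €0.94685
Canned tomatoes €1.41: unprepared food → 3% → €0.0423
Chicken breast (2 lb) €9.44: unprepared food → 3% → €0.2832
Board game €37.21: toys and games → 9% → €3.3489
Kite €12.11: toys and games → 9% → €1.0899
Plush bear €32.17: toys and games → 9% → €2.8953
External SSD (1 TB) €141.68: electronics → 7.5% → €10.626
Pasta (2 lb) €2.43: unprepared food → 3% → €0.0729
Subtotal = €249.51; unrounded tax = €19.30535 → €19.31; total due = €268.82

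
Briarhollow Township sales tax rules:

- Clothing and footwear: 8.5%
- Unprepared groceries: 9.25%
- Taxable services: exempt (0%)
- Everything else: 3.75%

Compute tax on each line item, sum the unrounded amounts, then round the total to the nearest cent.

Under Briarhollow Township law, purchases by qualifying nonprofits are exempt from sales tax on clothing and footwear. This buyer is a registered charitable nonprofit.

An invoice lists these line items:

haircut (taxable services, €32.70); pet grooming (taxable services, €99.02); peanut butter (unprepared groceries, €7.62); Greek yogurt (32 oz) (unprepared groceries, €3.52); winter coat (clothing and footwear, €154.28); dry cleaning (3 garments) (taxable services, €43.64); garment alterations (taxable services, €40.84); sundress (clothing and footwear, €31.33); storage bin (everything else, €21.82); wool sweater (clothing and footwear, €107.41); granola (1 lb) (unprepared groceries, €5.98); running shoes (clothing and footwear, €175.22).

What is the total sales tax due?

Haircut €32.70: taxable services → 0% → €0.00
Pet grooming €99.02: taxable services → 0% → €0.00
Peanut butter €7.62: unprepared groceries → 9.25% → €0.70485
Greek yogurt (32 oz) €3.52: unprepared groceries → 9.25% → €0.3256
Winter coat €154.28: clothing and footwear, buyer-exempt → 0% → €0.00
Dry cleaning (3 garments) €43.64: taxable services → 0% → €0.00
Garment alterations €40.84: taxable services → 0% → €0.00
Sundress €31.33: clothing and footwear, buyer-exempt → 0% → €0.00
Storage bin €21.82: everything else → 3.75% → €0.81825
Wool sweater €107.41: clothing and footwear, buyer-exempt → 0% → €0.00
Granola (1 lb) €5.98: unprepared groceries → 9.25% → €0.55315
Running shoes €175.22: clothing and footwear, buyer-exempt → 0% → €0.00
Unrounded tax sum = €2.40185 → €2.40

€2.40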